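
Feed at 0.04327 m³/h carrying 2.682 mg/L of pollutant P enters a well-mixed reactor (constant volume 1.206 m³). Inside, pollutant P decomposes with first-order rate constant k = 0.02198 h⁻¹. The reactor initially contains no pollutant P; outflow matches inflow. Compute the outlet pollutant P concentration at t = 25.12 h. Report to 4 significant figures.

Species balance: V dC/dt = Q C_in − Q C − k V C.
dC/dt = (Q/V) C_in − (Q/V + k) C; effective rate a = Q/V + k = 0.0358789 + 0.02198 = 0.0578589 h⁻¹.
C_ss = Q C_in/(Q + kV) = 1.66314 mg/L; C(t) = C_ss + (C₀ − C_ss) e^(−a t).
C(25.12) = 1.66314 + (-1.66314)·e^(−0.0578589·25.12) = 1.66314 + (-1.66314)·0.233770 = 1.27434 mg/L.

1.274 mg/L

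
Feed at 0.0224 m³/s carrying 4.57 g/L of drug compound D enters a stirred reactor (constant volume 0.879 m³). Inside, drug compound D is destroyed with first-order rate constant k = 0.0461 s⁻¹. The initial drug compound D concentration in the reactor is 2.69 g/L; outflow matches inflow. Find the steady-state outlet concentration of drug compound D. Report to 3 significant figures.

Species balance: V dC/dt = Q C_in − Q C − k V C.
Steady state (dC/dt = 0): C_ss = Q C_in/(Q + kV) = C_in/(1 + kV/Q).
C_ss = 0.0224·4.57/(0.0224 + 0.0461·0.879) = 0.10237/0.062922 = 1.6269 g/L.

1.63 g/L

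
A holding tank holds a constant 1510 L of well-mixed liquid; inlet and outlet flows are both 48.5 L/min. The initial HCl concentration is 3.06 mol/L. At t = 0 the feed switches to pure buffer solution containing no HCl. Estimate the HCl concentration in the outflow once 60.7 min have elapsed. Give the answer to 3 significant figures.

0.436 mol/L

Unsteady species balance (constant V, well mixed): V dC/dt = Q(C_in − C).
Time constant τ = V/Q = 1510/48.5 = 31.134 min.
This is linear first-order; C(t) = C_in + (C₀ − C_in) e^(−t/τ).
C(60.7) = 0 + (3.06 − 0)·e^(−60.7/31.134) = 0 + (3.0600)·0.14233 = 0.43552 mol/L.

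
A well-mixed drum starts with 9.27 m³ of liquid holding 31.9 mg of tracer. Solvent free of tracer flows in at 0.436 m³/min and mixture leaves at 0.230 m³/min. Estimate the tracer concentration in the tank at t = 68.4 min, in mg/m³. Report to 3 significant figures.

0.487 mg/m³

Total volume: dV/dt = Q_in − Q_out = 0.20600 m³/min, so V(t) = 9.27 + 0.20600 t and V(68.4) = 23.360 m³.
No tracer enters, so dm/dt = −Q_out · (m/V).
dm/m = −Q_out dt/(V₀ + 0.20600 t); integrating gives ln(m/m₀) = −(Q_out/(Q_in−Q_out)) ln(V/V₀).
m = m₀ (V₀/V)^(Q_out/(Q_in−Q_out)) = 31.9 × (9.27/23.360)^(1.1165) = 11.366 mg.
C = m/V = 11.366/23.360 = 0.48657 mg/m³.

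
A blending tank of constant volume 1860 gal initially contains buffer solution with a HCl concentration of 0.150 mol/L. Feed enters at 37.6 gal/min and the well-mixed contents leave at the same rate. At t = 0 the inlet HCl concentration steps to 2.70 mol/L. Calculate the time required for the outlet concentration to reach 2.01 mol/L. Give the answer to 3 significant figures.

64.7 min

Accumulation = in − out for the solute gives V dC/dt = Q(C_in − C), so τ = V/Q = 49.468 min.
C(t) = C_in + (C₀ − C_in) e^(−t/τ). Set C = 2.01 and solve for t:
e^(−t/τ) = (C − C_in)/(C₀ − C_in) = (2.01 − 2.70)/(0.150 − 2.70) = 0.27059
t = −τ ln(…) = 49.468 × 1.3072 = 64.663 min.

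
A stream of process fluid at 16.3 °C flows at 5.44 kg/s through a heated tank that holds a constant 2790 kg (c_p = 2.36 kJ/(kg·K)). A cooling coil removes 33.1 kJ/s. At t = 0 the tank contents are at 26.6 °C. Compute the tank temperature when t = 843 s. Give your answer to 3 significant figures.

Energy balance: M c_p dT/dt = ṁ c_p (T_in − T) − 33.1.
Rearrange: dT/dt = (T_ss − T)/τ with τ = M/ṁ = 512.87 s and T_ss = T_in − Q̇/(ṁ c_p) = 13.722 °C.
T approaches T_ss exponentially: T(t) = T_ss + (T₀ − T_ss) e^(−t/τ).
T(843) = 13.722 + (12.878)·e^(−843/512.87) = 13.722 + (12.878)·0.19326 = 16.211 °C.

16.2 °C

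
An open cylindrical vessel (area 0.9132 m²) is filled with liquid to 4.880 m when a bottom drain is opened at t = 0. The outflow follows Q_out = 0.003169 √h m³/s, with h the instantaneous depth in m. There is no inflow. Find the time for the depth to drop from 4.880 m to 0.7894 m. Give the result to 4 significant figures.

With no inflow, A dh/dt = −0.003169 √h.
This is separable: 2 d(√h)/dt = −0.003169/A, so √h = √h₀ − (0.003169/(2A)) t.
t = 2A(√h₀ − √h)/0.003169 = 2·0.9132·(√4.880 − √0.7894)/0.003169
  = 1.82640 × (2.20907 − 0.888482) / 0.003169 = 761.100 s.

761.1 s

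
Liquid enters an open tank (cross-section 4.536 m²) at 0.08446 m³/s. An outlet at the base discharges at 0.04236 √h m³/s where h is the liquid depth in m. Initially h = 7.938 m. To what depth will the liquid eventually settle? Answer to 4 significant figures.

3.975 m

A dh/dt = Q_in − 0.04236 √h. Steady state requires inflow = outflow:
Q_in = 0.04236 √h_ss ⇒ √h_ss = 0.08446/0.04236 = 1.99386.
h_ss = 1.99386² = 3.97549 m. (Since h₀ = 7.938 m > h_ss, the level will fall toward this value.)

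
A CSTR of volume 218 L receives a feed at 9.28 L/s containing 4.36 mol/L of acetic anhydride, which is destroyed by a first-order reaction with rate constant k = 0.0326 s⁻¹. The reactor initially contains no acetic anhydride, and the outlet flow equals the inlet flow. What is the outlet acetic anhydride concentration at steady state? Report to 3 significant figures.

2.47 mol/L

Accumulation = in − out − consumed: V dC/dt = Q C_in − Q C − k V C.
Steady state (dC/dt = 0): C_ss = Q C_in/(Q + kV) = C_in/(1 + kV/Q).
C_ss = 9.28·4.36/(9.28 + 0.0326·218) = 40.461/16.387 = 2.4691 mol/L.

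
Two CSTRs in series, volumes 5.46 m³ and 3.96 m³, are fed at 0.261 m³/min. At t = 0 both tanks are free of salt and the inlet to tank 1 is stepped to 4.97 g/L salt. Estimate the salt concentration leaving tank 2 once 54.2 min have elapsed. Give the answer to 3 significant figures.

Each tank obeys Vᵢ dCᵢ/dt = Q(Cᵢ₋₁ − Cᵢ), so τᵢ = Vᵢ/Q.
τ₁ = 5.46/0.261 = 20.920 min; τ₂ = 3.96/0.261 = 15.172 min.
Tank 1: C₁ = C_in(1 − e^(−t/τ₁)). Tank 2 (τ₁ ≠ τ₂): C₂ = C_in[1 − (τ₁ e^(−t/τ₁) − τ₂ e^(−t/τ₂))/(τ₁ − τ₂)].
At t = 54.2: e^(−t/τ₁) = 0.074954, e^(−t/τ₂) = 0.028092.
C₂ = 4.97·[1 − (20.920·0.074954 − 15.172·0.028092)/(5.7471)] = 4.97·0.80133 = 3.9826 g/L.

3.98 g/L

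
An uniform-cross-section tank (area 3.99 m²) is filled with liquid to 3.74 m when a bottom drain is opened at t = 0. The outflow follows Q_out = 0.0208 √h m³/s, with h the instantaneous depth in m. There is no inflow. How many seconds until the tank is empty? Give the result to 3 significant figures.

742 s

Volume balance on the tank: A dh/dt = −0.0208 √h.
Separate and integrate: 2(√h − √h₀) = −(0.0208/A) t.
Set h = 0: 2√h₀ = (0.0208/A) t_empty ⇒ t_empty = 2A√h₀/0.0208.
t_empty = 2·3.99·√3.74/0.0208 = 7.9800·1.9339/0.0208 = 741.95 s.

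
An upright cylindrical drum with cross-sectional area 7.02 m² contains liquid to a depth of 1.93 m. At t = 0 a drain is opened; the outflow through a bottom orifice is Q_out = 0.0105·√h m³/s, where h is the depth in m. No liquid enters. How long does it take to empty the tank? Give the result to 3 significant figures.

1860 s

Mass balance (ρ constant): A dh/dt = −0.0105 √h.
This is separable: 2 d(√h)/dt = −0.0105/A, so √h = √h₀ − (0.0105/(2A)) t.
Tank is empty when √h = 0: t_empty = 2A√h₀/0.0105.
t_empty = 2·7.02·√1.93/0.0105 = 14.040·1.3892/0.0105 = 1857.6 s.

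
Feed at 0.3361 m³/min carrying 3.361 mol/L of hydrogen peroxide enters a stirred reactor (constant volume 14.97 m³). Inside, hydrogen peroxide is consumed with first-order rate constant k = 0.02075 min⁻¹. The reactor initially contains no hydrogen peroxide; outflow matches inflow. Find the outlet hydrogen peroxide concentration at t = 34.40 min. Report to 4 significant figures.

Accumulation = in − out − consumed: V dC/dt = Q C_in − Q C − k V C.
dC/dt = (Q/V) C_in − (Q/V + k) C; effective rate a = Q/V + k = 0.0224516 + 0.02075 = 0.0432016 min⁻¹.
C_ss = Q C_in/(Q + kV) = 1.74669 mol/L; C(t) = C_ss + (C₀ − C_ss) e^(−a t).
C(34.40) = 1.74669 + (-1.74669)·e^(−0.0432016·34.40) = 1.74669 + (-1.74669)·0.226246 = 1.35151 mol/L.

1.352 mol/L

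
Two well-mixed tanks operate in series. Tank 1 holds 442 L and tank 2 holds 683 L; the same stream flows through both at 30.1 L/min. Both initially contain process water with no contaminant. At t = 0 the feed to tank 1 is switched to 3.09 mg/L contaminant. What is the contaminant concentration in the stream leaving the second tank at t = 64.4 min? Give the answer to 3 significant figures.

2.65 mg/L

Time constants: τᵢ = Vᵢ/Q for each well-mixed tank.
τ₁ = 442/30.1 = 14.684 min; τ₂ = 683/30.1 = 22.691 min.
Solving the cascade with C₁(0)=C₂(0)=0 gives C₂(t) = C_in[1 − (τ₁ e^(−t/τ₁) − τ₂ e^(−t/τ₂))/(τ₁ − τ₂)].
At t = 64.4: e^(−t/τ₁) = 0.012455, e^(−t/τ₂) = 0.058535.
C₂ = 3.09·[1 − (14.684·0.012455 − 22.691·0.058535)/(-8.0066)] = 3.09·0.85695 = 2.6480 mg/L.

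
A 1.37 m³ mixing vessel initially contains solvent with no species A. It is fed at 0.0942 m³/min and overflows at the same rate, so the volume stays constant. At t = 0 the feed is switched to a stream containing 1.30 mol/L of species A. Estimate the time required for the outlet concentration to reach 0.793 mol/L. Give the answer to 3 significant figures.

13.7 min

Species balance: V dC/dt = Q(C_in − C) ⇒ τ = V/Q = 14.544 min.
C(t) = C_in + (C₀ − C_in) e^(−t/τ). Set C = 0.793 and solve for t:
e^(−t/τ) = (C − C_in)/(C₀ − C_in) = (0.793 − 1.30)/(0 − 1.30) = 0.39000
t = −τ ln(…) = 14.544 × 0.94161 = 13.694 min.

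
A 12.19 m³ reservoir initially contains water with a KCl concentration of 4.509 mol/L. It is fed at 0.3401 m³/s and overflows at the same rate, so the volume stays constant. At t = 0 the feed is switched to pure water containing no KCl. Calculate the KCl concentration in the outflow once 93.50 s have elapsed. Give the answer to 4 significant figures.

0.3320 mol/L

Mass balance on the solute (V constant): V dC/dt = Q(C_in − C).
Rewrite as dC/dt + C/τ = C_in/τ, τ = V/Q = 35.8424 s.
This is linear first-order; C(t) = C_in + (C₀ − C_in) e^(−t/τ).
C(93.50) = 0 + (4.509 − 0)·e^(−93.50/35.8424) = 0 + (4.50900)·0.0736344 = 0.332018 mol/L.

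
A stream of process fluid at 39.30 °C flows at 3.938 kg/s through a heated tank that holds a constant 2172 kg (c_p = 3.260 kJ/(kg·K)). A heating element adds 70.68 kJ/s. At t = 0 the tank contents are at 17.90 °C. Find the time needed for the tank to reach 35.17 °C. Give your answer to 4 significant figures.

First-law balance (no shaft work): M c_p dT/dt = ṁ c_p (T_in − T) + 70.68.
τ = M/ṁ = 551.549 s; T_ss = T_in + Q̇/(ṁ c_p) = 44.8056 °C.
T(t) = T_ss + (T₀ − T_ss) e^(−t/τ). Set T = 35.17:
e^(−t/τ) = (35.17 − 44.8056)/(17.90 − 44.8056) = 0.358126
t = −551.549 · ln(0.358126) = 566.370 s.

566.4 s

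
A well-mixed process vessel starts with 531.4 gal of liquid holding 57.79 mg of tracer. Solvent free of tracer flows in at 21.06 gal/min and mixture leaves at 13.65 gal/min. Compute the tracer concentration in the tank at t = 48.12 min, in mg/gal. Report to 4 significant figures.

0.02528 mg/gal

Total volume: dV/dt = Q_in − Q_out = 7.41000 gal/min, so V(t) = 531.4 + 7.41000 t and V(48.12) = 887.969 gal.
Species balance (pure solvent in): dm/dt = −Q_out · m/V(t).
dm/m = −Q_out dt/(V₀ + 7.41000 t); integrating gives ln(m/m₀) = −(Q_out/(Q_in−Q_out)) ln(V/V₀).
m = m₀ (V₀/V)^(Q_out/(Q_in−Q_out)) = 57.79 × (531.4/887.969)^(1.84211) = 22.4443 mg.
C = m/V = 22.4443/887.969 = 0.0252760 mg/gal.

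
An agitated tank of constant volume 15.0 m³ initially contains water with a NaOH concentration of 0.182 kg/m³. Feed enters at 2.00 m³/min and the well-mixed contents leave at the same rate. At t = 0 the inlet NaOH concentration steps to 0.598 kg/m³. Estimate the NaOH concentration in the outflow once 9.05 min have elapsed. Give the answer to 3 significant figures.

0.474 kg/m³

Accumulation = in − out for the solute gives V dC/dt = Q(C_in − C).
Time constant τ = V/Q = 15.0/2.00 = 7.5000 min.
This is linear first-order; C(t) = C_in + (C₀ − C_in) e^(−t/τ).
C(9.05) = 0.598 + (0.182 − 0.598)·e^(−9.05/7.5000) = 0.598 + (-0.41600)·0.29919 = 0.47354 kg/m³.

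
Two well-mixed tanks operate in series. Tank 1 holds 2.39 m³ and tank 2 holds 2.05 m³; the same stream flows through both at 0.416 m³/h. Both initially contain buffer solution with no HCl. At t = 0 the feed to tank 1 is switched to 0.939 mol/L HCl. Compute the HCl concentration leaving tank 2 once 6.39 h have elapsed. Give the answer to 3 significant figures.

Each tank obeys Vᵢ dCᵢ/dt = Q(Cᵢ₋₁ − Cᵢ), so τᵢ = Vᵢ/Q.
τ₁ = 2.39/0.416 = 5.7452 h; τ₂ = 2.05/0.416 = 4.9279 h.
Tank 1: C₁ = C_in(1 − e^(−t/τ₁)). Tank 2 (τ₁ ≠ τ₂): C₂ = C_in[1 − (τ₁ e^(−t/τ₁) − τ₂ e^(−t/τ₂))/(τ₁ − τ₂)].
At t = 6.39: e^(−t/τ₁) = 0.32882, e^(−t/τ₂) = 0.27343.
C₂ = 0.939·[1 − (5.7452·0.32882 − 4.9279·0.27343)/(0.81731)] = 0.939·0.33720 = 0.31663 mol/L.

0.317 mol/L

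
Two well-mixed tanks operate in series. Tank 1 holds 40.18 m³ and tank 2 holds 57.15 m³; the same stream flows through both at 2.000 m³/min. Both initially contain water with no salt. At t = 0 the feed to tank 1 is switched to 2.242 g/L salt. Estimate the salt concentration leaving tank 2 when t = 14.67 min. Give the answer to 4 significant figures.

Species balance on tank i: dCᵢ/dt = (Cᵢ₋₁ − Cᵢ)/τᵢ with τᵢ = Vᵢ/Q.
τ₁ = 40.18/2.000 = 20.0900 min; τ₂ = 57.15/2.000 = 28.5750 min.
Tank 1: C₁ = C_in(1 − e^(−t/τ₁)). Tank 2 (τ₁ ≠ τ₂): C₂ = C_in[1 − (τ₁ e^(−t/τ₁) − τ₂ e^(−t/τ₂))/(τ₁ − τ₂)].
At t = 14.67: e^(−t/τ₁) = 0.481806, e^(−t/τ₂) = 0.598466.
C₂ = 2.242·[1 − (20.0900·0.481806 − 28.5750·0.598466)/(-8.48500)] = 2.242·0.125317 = 0.280962 g/L.

0.2810 g/L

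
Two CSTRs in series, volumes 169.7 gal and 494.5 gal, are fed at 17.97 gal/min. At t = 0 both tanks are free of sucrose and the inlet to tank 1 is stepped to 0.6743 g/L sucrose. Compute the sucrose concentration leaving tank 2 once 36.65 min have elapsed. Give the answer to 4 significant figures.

Time constants: τᵢ = Vᵢ/Q for each well-mixed tank.
τ₁ = 169.7/17.97 = 9.44352 min; τ₂ = 494.5/17.97 = 27.5181 min.
Tank 1: C₁ = C_in(1 − e^(−t/τ₁)). Tank 2 (τ₁ ≠ τ₂): C₂ = C_in[1 − (τ₁ e^(−t/τ₁) − τ₂ e^(−t/τ₂))/(τ₁ − τ₂)].
At t = 36.65: e^(−t/τ₁) = 0.0206308, e^(−t/τ₂) = 0.263988.
C₂ = 0.6743·[1 − (9.44352·0.0206308 − 27.5181·0.263988)/(-18.0746)] = 0.6743·0.608864 = 0.410557 g/L.

0.4106 g/L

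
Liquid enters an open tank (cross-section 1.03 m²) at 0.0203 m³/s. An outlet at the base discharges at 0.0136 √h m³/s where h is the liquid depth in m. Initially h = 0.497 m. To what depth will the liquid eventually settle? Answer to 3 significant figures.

2.23 m

A dh/dt = Q_in − 0.0136 √h. Steady state requires inflow = outflow:
Q_in = 0.0136 √h_ss ⇒ √h_ss = 0.0203/0.0136 = 1.4926.
h_ss = 1.4926² = 2.2280 m. (Since h₀ = 0.497 m < h_ss, the level will rise toward this value.)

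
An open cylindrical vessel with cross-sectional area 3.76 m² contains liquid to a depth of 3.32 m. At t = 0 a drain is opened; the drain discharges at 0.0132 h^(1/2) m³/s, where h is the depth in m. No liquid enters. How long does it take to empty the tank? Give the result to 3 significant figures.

1040 s

With no inflow, A dh/dt = −0.0132 √h.
This is separable: 2 d(√h)/dt = −0.0132/A, so √h = √h₀ − (0.0132/(2A)) t.
Tank is empty when √h = 0: t_empty = 2A√h₀/0.0132.
t_empty = 2·3.76·√3.32/0.0132 = 7.5200·1.8221/0.0132 = 1038.0 s.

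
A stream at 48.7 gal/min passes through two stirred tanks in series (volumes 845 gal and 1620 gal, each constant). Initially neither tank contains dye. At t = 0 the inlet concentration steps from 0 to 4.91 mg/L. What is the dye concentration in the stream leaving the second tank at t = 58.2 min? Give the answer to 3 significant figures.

3.31 mg/L

Each tank obeys Vᵢ dCᵢ/dt = Q(Cᵢ₋₁ − Cᵢ), so τᵢ = Vᵢ/Q.
τ₁ = 845/48.7 = 17.351 min; τ₂ = 1620/48.7 = 33.265 min.
Solving the cascade with C₁(0)=C₂(0)=0 gives C₂(t) = C_in[1 − (τ₁ e^(−t/τ₁) − τ₂ e^(−t/τ₂))/(τ₁ − τ₂)].
At t = 58.2: e^(−t/τ₁) = 0.034936, e^(−t/τ₂) = 0.17384.
C₂ = 4.91·[1 − (17.351·0.034936 − 33.265·0.17384)/(-15.914)] = 4.91·0.67470 = 3.3128 mg/L.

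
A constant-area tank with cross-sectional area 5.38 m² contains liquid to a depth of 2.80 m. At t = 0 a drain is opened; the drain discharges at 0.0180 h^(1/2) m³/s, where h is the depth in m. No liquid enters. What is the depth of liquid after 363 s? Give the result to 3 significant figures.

1.14 m

Volume balance on the tank: A dh/dt = −0.0180 √h.
∫ h^(−1/2) dh = −(0.0180/A) ∫ dt, giving 2√h = 2√h₀ − (0.0180/A) t.
√h = √2.80 − 0.0180·363/(2·5.38) = 1.6733 − 0.60725 = 1.0661.
h = 1.0661² = 1.1365 m.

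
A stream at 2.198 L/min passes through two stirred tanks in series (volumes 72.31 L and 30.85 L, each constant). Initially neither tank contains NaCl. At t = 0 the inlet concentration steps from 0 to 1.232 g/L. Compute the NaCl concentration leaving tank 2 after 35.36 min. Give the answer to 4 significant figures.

Species balance on tank i: dCᵢ/dt = (Cᵢ₋₁ − Cᵢ)/τᵢ with τᵢ = Vᵢ/Q.
τ₁ = 72.31/2.198 = 32.8981 min; τ₂ = 30.85/2.198 = 14.0355 min.
Solving the cascade with C₁(0)=C₂(0)=0 gives C₂(t) = C_in[1 − (τ₁ e^(−t/τ₁) − τ₂ e^(−t/τ₂))/(τ₁ − τ₂)].
At t = 35.36: e^(−t/τ₁) = 0.341354, e^(−t/τ₂) = 0.0805137.
C₂ = 1.232·[1 − (32.8981·0.341354 − 14.0355·0.0805137)/(18.8626)] = 1.232·0.464557 = 0.572334 g/L.

0.5723 g/L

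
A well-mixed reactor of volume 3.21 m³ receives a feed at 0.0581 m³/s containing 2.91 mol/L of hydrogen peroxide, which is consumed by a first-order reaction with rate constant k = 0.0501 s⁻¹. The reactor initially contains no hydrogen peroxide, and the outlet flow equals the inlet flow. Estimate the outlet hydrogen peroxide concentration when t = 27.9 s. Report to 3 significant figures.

Accumulation = in − out − consumed: V dC/dt = Q C_in − Q C − k V C.
dC/dt = (Q/V) C_in − (Q/V + k) C; effective rate a = Q/V + k = 0.018100 + 0.0501 = 0.068200 s⁻¹.
C_ss = Q C_in/(Q + kV) = 0.77229 mol/L; C(t) = C_ss + (C₀ − C_ss) e^(−a t).
C(27.9) = 0.77229 + (-0.77229)·e^(−0.068200·27.9) = 0.77229 + (-0.77229)·0.14915 = 0.65710 mol/L.

0.657 mol/L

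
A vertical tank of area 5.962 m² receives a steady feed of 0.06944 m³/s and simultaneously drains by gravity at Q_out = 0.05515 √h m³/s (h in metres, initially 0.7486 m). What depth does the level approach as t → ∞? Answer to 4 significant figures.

1.585 m

Mass balance (ρ constant): A dh/dt = Q_in − 0.05515 √h. At steady state dh/dt = 0:
Q_in = 0.05515 √h_ss ⇒ √h_ss = 0.06944/0.05515 = 1.25911.
h_ss = 1.25911² = 1.58536 m. (Since h₀ = 0.7486 m < h_ss, the level will rise toward this value.)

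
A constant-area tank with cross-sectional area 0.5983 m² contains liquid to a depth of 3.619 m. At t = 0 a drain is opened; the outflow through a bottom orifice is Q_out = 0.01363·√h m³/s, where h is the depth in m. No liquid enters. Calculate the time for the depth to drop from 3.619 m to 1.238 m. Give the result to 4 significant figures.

A dh/dt = −Q_out = −0.01363 √h.
Separate and integrate: 2(√h − √h₀) = −(0.01363/A) t.
t = 2A(√h₀ − √h)/0.01363 = 2·0.5983·(√3.619 − √1.238)/0.01363
  = 1.19660 × (1.90237 − 1.11265) / 0.01363 = 69.3301 s.

69.33 s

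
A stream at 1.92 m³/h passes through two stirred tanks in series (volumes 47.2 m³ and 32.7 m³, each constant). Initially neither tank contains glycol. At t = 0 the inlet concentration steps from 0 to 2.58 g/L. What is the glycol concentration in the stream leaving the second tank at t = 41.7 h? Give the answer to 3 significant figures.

1.54 g/L

Each tank obeys Vᵢ dCᵢ/dt = Q(Cᵢ₋₁ − Cᵢ), so τᵢ = Vᵢ/Q.
τ₁ = 47.2/1.92 = 24.583 h; τ₂ = 32.7/1.92 = 17.031 h.
Solving the cascade with C₁(0)=C₂(0)=0 gives C₂(t) = C_in[1 − (τ₁ e^(−t/τ₁) − τ₂ e^(−t/τ₂))/(τ₁ − τ₂)].
At t = 41.7: e^(−t/τ₁) = 0.18337, e^(−t/τ₂) = 0.086428.
C₂ = 2.58·[1 − (24.583·0.18337 − 17.031·0.086428)/(7.5521)] = 2.58·0.59802 = 1.5429 g/L.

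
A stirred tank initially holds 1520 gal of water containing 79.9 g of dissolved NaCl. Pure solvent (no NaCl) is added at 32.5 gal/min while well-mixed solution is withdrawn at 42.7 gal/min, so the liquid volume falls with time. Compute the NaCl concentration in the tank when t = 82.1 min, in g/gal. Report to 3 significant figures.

0.00410 g/gal

Let m(t) be the amount of NaCl. Volume: V(t) = V₀ + (Q_in − Q_out) t = 1520 − 10.200 t; V(82.1) = 682.58 gal.
Solute balance: dm/dt = 0 − Q_out C = −Q_out m/V(t).
dm/m = −Q_out dt/(V₀ − 10.200 t); integrating gives ln(m/m₀) = −(Q_out/(Q_in−Q_out)) ln(V/V₀).
m = m₀ (V₀/V)^(Q_out/(Q_in−Q_out)) = 79.9 × (1520/682.58)^(-4.1863) = 2.7991 g.
C = m/V = 2.7991/682.58 = 0.0041008 g/gal.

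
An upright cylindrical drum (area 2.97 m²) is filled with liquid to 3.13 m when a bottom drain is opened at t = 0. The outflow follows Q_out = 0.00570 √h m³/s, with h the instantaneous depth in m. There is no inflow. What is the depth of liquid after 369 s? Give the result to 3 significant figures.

With no inflow, A dh/dt = −0.00570 √h.
∫ h^(−1/2) dh = −(0.00570/A) ∫ dt, giving 2√h = 2√h₀ − (0.00570/A) t.
√h = √3.13 − 0.00570·369/(2·2.97) = 1.7692 − 0.35409 = 1.4151.
h = 1.4151² = 2.0025 m.

2.00 m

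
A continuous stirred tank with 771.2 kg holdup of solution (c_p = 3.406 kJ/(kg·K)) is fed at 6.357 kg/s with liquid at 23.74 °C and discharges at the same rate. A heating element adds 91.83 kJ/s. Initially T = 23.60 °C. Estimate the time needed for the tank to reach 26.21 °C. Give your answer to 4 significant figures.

109.9 s

First-law balance (no shaft work): M c_p dT/dt = ṁ c_p (T_in − T) + 91.83.
τ = M/ṁ = 121.315 s; T_ss = T_in + Q̇/(ṁ c_p) = 27.9812 °C.
T(t) = T_ss + (T₀ − T_ss) e^(−t/τ). Set T = 26.21:
e^(−t/τ) = (26.21 − 27.9812)/(23.60 − 27.9812) = 0.404271
t = −121.315 · ln(0.404271) = 109.871 s.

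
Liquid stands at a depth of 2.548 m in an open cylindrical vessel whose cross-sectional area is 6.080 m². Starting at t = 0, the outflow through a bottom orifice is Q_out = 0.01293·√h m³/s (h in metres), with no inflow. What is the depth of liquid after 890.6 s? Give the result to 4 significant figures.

A dh/dt = −Q_out = −0.01293 √h.
This is separable: 2 d(√h)/dt = −0.01293/A, so √h = √h₀ − (0.01293/(2A)) t.
√h = √2.548 − 0.01293·890.6/(2·6.080) = 1.59625 − 0.946995 = 0.649251.
h = 0.649251² = 0.421526 m.

0.4215 m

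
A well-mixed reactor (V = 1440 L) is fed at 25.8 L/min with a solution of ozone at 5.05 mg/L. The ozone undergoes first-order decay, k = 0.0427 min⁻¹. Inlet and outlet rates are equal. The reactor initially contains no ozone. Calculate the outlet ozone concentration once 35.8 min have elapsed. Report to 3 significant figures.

Accumulation = in − out − consumed: V dC/dt = Q C_in − Q C − k V C.
dC/dt = (Q/V) C_in − (Q/V + k) C; effective rate a = Q/V + k = 0.017917 + 0.0427 = 0.060617 min⁻¹.
C_ss = Q C_in/(Q + kV) = 1.4926 mg/L; C(t) = C_ss + (C₀ − C_ss) e^(−a t).
C(35.8) = 1.4926 + (-1.4926)·e^(−0.060617·35.8) = 1.4926 + (-1.4926)·0.11417 = 1.3222 mg/L.

1.32 mg/L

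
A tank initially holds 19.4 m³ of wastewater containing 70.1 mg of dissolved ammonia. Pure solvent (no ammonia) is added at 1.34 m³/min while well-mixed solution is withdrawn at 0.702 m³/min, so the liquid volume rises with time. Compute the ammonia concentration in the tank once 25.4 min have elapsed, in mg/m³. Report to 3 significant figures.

Let m(t) be the amount of ammonia. Volume: V(t) = V₀ + (Q_in − Q_out) t = 19.4 + 0.63800 t; V(25.4) = 35.605 m³.
Species balance (pure solvent in): dm/dt = −Q_out · m/V(t).
Separate: dm/m = −Q_out dt/V(t) ⇒ ln(m/m₀) = −(Q_out/(Q_in−Q_out)) ln(V/V₀).
m = m₀ (V₀/V)^(Q_out/(Q_in−Q_out)) = 70.1 × (19.4/35.605)^(1.1003) = 35.938 mg.
C = m/V = 35.938/35.605 = 1.0093 mg/m³.

1.01 mg/m³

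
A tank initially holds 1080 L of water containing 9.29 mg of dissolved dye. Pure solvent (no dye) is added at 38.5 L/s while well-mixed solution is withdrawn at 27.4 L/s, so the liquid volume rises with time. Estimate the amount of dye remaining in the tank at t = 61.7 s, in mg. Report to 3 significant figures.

Total volume: dV/dt = Q_in − Q_out = 11.100 L/s, so V(t) = 1080 + 11.100 t and V(61.7) = 1764.9 L.
Solute balance: dm/dt = 0 − Q_out C = −Q_out m/V(t).
Separate: dm/m = −Q_out dt/V(t) ⇒ ln(m/m₀) = −(Q_out/(Q_in−Q_out)) ln(V/V₀).
m = m₀ (V₀/V)^(Q_out/(Q_in−Q_out)) = 9.29 × (1080/1764.9)^(2.4685) = 2.7639 mg.

2.76 mg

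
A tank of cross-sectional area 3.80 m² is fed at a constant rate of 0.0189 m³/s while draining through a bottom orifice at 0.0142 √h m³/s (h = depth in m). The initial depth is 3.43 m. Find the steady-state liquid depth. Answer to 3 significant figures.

1.77 m

A dh/dt = Q_in − 0.0142 √h. Steady state requires inflow = outflow:
Q_in = 0.0142 √h_ss ⇒ √h_ss = 0.0189/0.0142 = 1.3310.
h_ss = 1.3310² = 1.7715 m. (Since h₀ = 3.43 m > h_ss, the level will fall toward this value.)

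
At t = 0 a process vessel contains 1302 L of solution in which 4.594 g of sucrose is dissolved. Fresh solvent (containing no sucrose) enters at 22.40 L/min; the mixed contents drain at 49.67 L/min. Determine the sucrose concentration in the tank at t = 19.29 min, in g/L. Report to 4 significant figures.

Let m(t) be the amount of sucrose. Volume: V(t) = V₀ + (Q_in − Q_out) t = 1302 − 27.2700 t; V(19.29) = 775.962 L.
Species balance (pure solvent in): dm/dt = −Q_out · m/V(t).
dm/m = −Q_out dt/(V₀ − 27.2700 t); integrating gives ln(m/m₀) = −(Q_out/(Q_in−Q_out)) ln(V/V₀).
m = m₀ (V₀/V)^(Q_out/(Q_in−Q_out)) = 4.594 × (1302/775.962)^(-1.82142) = 1.78974 g.
C = m/V = 1.78974/775.962 = 0.00230648 g/L.

0.002306 g/L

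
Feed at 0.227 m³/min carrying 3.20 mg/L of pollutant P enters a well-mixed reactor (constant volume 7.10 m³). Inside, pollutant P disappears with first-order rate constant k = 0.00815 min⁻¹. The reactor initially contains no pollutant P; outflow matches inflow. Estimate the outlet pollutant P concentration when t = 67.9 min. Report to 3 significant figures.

Species balance: V dC/dt = Q C_in − Q C − k V C.
dC/dt = (Q/V) C_in − (Q/V + k) C; effective rate a = Q/V + k = 0.031972 + 0.00815 = 0.040122 min⁻¹.
C_ss = Q C_in/(Q + kV) = 2.5500 mg/L; C(t) = C_ss + (C₀ − C_ss) e^(−a t).
C(67.9) = 2.5500 + (-2.5500)·e^(−0.040122·67.9) = 2.5500 + (-2.5500)·0.065594 = 2.3827 mg/L.

2.38 mg/L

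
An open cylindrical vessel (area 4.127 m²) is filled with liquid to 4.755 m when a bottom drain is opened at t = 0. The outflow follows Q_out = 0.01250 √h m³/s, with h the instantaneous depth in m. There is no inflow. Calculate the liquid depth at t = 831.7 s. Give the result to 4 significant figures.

A dh/dt = −Q_out = −0.01250 √h.
This is separable: 2 d(√h)/dt = −0.01250/A, so √h = √h₀ − (0.01250/(2A)) t.
√h = √4.755 − 0.01250·831.7/(2·4.127) = 2.18060 − 1.25954 = 0.921055.
h = 0.921055² = 0.848343 m.

0.8483 m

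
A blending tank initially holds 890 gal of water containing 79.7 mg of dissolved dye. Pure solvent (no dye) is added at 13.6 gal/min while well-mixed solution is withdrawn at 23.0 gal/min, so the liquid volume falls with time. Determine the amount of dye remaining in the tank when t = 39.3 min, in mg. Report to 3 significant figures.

Total volume: dV/dt = Q_in − Q_out = -9.4000 gal/min, so V(t) = 890 − 9.4000 t and V(39.3) = 520.58 gal.
No dye enters, so dm/dt = −Q_out · (m/V).
Separate: dm/m = −Q_out dt/V(t) ⇒ ln(m/m₀) = −(Q_out/(Q_in−Q_out)) ln(V/V₀).
m = m₀ (V₀/V)^(Q_out/(Q_in−Q_out)) = 79.7 × (890/520.58)^(-2.4468) = 21.458 mg.

21.5 mg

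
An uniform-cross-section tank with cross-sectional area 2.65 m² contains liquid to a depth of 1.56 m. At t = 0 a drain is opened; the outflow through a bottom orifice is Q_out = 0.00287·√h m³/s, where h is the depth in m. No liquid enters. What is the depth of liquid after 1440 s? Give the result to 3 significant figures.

With no inflow, A dh/dt = −0.00287 √h.
∫ h^(−1/2) dh = −(0.00287/A) ∫ dt, giving 2√h = 2√h₀ − (0.00287/A) t.
√h = √1.56 − 0.00287·1440/(2·2.65) = 1.2490 − 0.77977 = 0.46923.
h = 0.46923² = 0.22017 m.

0.220 m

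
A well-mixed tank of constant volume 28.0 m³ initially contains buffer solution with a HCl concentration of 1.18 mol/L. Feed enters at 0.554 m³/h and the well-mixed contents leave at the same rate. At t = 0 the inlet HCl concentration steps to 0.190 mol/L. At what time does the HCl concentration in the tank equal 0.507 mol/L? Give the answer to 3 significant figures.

57.6 h

Species balance on the tank: V dC/dt = Q(C_in − C), so τ = V/Q = 50.542 h.
C(t) = C_in + (C₀ − C_in) e^(−t/τ). Set C = 0.507 and solve for t:
e^(−t/τ) = (C − C_in)/(C₀ − C_in) = (0.507 − 0.190)/(1.18 − 0.190) = 0.32020
t = −τ ln(…) = 50.542 × 1.1388 = 57.557 h.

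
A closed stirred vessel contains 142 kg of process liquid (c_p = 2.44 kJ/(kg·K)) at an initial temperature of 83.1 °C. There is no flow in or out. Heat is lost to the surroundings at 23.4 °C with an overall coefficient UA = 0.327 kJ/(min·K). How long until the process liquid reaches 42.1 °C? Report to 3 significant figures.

Lumped-capacitance energy balance: M c_p dT/dt = UA(T_amb − T).
τ = M c_p/UA = 1059.6 min; T_ss = T_amb = 23.400 °C.
T(t) = T_ss + (T₀ − T_ss)e^(−t/τ); set T = 42.1:
t = −τ ln[(T − T_ss)/(T₀ − T_ss)] = −1059.6 · ln(0.31323) = 1230.0 min.

1230 min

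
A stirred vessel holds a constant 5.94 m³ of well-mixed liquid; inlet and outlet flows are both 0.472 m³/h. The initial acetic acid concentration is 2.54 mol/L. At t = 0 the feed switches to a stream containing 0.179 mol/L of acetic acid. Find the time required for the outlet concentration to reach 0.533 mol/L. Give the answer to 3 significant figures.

Species balance on the tank: V dC/dt = Q(C_in − C), so τ = V/Q = 12.585 h.
C(t) = C_in + (C₀ − C_in) e^(−t/τ). Set C = 0.533 and solve for t:
e^(−t/τ) = (C − C_in)/(C₀ − C_in) = (0.533 − 0.179)/(2.54 − 0.179) = 0.14994
t = −τ ln(…) = 12.585 × 1.8975 = 23.880 h.

23.9 h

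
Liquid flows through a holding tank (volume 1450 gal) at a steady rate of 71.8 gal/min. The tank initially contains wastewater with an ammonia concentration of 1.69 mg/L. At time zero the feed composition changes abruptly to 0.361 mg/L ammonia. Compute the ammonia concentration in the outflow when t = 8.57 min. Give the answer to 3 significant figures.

1.23 mg/L

Accumulation = in − out for the solute gives V dC/dt = Q(C_in − C).
So dC/dt = (C_in − C)/τ with τ = V/Q = 1450/71.8 = 20.195 min.
Solution: C(t) = C_in + (C₀ − C_in) e^(−t/τ).
C(8.57) = 0.361 + (1.69 − 0.361)·e^(−8.57/20.195) = 0.361 + (1.3290)·0.65419 = 1.2304 mg/L.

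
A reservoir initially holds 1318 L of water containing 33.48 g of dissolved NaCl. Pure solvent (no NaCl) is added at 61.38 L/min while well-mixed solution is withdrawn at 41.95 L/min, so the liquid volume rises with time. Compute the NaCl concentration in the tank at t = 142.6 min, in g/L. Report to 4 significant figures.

0.0007107 g/L

Let m(t) be the amount of NaCl. Volume: V(t) = V₀ + (Q_in − Q_out) t = 1318 + 19.4300 t; V(142.6) = 4088.72 L.
No NaCl enters, so dm/dt = −Q_out · (m/V).
dm/m = −Q_out dt/(V₀ + 19.4300 t); integrating gives ln(m/m₀) = −(Q_out/(Q_in−Q_out)) ln(V/V₀).
m = m₀ (V₀/V)^(Q_out/(Q_in−Q_out)) = 33.48 × (1318/4088.72)^(2.15903) = 2.90570 g.
C = m/V = 2.90570/4088.72 = 0.000710662 g/L.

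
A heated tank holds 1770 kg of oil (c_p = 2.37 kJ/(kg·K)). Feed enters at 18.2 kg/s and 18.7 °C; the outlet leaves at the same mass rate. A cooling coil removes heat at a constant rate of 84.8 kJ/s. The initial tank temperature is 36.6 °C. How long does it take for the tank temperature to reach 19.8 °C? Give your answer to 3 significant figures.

182 s

M c_p dT/dt = ṁ c_p (T_in − T) − Q̇.
τ = M/ṁ = 97.253 s; T_ss = T_in − Q̇/(ṁ c_p) = 16.734 °C.
T(t) = T_ss + (T₀ − T_ss) e^(−t/τ). Set T = 19.8:
e^(−t/τ) = (19.8 − 16.734)/(36.6 − 16.734) = 0.15433
t = −97.253 · ln(0.15433) = 181.73 s.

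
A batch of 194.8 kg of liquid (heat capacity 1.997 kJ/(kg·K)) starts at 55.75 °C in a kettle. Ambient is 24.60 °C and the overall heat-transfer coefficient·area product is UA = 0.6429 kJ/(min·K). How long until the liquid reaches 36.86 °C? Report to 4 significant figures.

Lumped-capacitance energy balance: M c_p dT/dt = UA(T_amb − T).
τ = M c_p/UA = 605.095 min; T_ss = T_amb = 24.6000 °C.
T(t) = T_ss + (T₀ − T_ss)e^(−t/τ); set T = 36.86:
t = −τ ln[(T − T_ss)/(T₀ − T_ss)] = −605.095 · ln(0.393579) = 564.234 min.

564.2 min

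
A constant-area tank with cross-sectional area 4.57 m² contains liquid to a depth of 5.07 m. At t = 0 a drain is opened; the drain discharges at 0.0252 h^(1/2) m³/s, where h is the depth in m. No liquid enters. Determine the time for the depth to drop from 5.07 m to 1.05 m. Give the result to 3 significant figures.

With no inflow, A dh/dt = −0.0252 √h.
This is separable: 2 d(√h)/dt = −0.0252/A, so √h = √h₀ − (0.0252/(2A)) t.
t = 2A(√h₀ − √h)/0.0252 = 2·4.57·(√5.07 − √1.05)/0.0252
  = 9.1400 × (2.2517 − 1.0247) / 0.0252 = 445.02 s.

445 s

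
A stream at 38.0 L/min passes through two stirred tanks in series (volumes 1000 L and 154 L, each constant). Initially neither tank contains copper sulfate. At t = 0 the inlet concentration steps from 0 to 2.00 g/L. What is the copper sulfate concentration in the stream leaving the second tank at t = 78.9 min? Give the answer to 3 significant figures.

1.88 g/L

Each tank obeys Vᵢ dCᵢ/dt = Q(Cᵢ₋₁ − Cᵢ), so τᵢ = Vᵢ/Q.
τ₁ = 1000/38.0 = 26.316 min; τ₂ = 154/38.0 = 4.0526 min.
Solving the cascade with C₁(0)=C₂(0)=0 gives C₂(t) = C_in[1 − (τ₁ e^(−t/τ₁) − τ₂ e^(−t/τ₂))/(τ₁ − τ₂)].
At t = 78.9: e^(−t/τ₁) = 0.049877, e^(−t/τ₂) = 3.5059e-09.
C₂ = 2.00·[1 − (26.316·0.049877 − 4.0526·3.5059e-09)/(22.263)] = 2.00·0.94104 = 1.8821 g/L.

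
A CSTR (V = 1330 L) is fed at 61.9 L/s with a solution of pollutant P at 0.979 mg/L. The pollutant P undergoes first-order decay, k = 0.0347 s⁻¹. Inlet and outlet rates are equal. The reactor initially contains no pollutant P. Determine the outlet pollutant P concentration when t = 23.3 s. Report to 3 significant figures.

Species balance: V dC/dt = Q C_in − Q C − k V C.
This is linear with rate a = Q/V + k = 0.081241 s⁻¹.
C_ss = Q C_in/(Q + kV) = 0.56085 mg/L; C(t) = C_ss + (C₀ − C_ss) e^(−a t).
C(23.3) = 0.56085 + (-0.56085)·e^(−0.081241·23.3) = 0.56085 + (-0.56085)·0.15063 = 0.47637 mg/L.

0.476 mg/L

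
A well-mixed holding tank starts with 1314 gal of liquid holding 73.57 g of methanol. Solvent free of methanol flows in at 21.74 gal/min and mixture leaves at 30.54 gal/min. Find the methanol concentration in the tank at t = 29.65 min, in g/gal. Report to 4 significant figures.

Total volume: dV/dt = Q_in − Q_out = -8.80000 gal/min, so V(t) = 1314 − 8.80000 t and V(29.65) = 1053.08 gal.
Species balance (pure solvent in): dm/dt = −Q_out · m/V(t).
dm/m = −Q_out dt/(V₀ − 8.80000 t); integrating gives ln(m/m₀) = −(Q_out/(Q_in−Q_out)) ln(V/V₀).
m = m₀ (V₀/V)^(Q_out/(Q_in−Q_out)) = 73.57 × (1314/1053.08)^(-3.47045) = 34.1250 g.
C = m/V = 34.1250/1053.08 = 0.0324049 g/gal.

0.03240 g/gal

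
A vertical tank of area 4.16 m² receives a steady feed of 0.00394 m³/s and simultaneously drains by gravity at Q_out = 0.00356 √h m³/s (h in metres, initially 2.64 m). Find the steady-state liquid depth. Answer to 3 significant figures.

1.22 m

Mass balance (ρ constant): A dh/dt = Q_in − 0.00356 √h. At steady state dh/dt = 0:
Q_in = 0.00356 √h_ss ⇒ √h_ss = 0.00394/0.00356 = 1.1067.
h_ss = 1.1067² = 1.2249 m. (Since h₀ = 2.64 m > h_ss, the level will fall toward this value.)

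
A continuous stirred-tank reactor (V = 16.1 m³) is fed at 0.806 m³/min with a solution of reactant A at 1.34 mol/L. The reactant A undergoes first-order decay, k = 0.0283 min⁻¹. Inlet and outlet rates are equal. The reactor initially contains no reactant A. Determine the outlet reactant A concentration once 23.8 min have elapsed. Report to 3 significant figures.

0.723 mol/L

V dC/dt = Q(C_in − C) − k V C.
This is linear with rate a = Q/V + k = 0.078362 min⁻¹.
C_ss = Q C_in/(Q + kV) = 0.85607 mol/L; C(t) = C_ss + (C₀ − C_ss) e^(−a t).
C(23.8) = 0.85607 + (-0.85607)·e^(−0.078362·23.8) = 0.85607 + (-0.85607)·0.15489 = 0.72347 mol/L.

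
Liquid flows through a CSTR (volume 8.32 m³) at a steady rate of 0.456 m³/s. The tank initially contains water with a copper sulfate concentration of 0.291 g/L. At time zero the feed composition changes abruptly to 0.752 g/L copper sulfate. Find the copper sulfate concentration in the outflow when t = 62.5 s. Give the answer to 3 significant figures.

Accumulation = in − out for the solute gives V dC/dt = Q(C_in − C).
So dC/dt = (C_in − C)/τ with τ = V/Q = 8.32/0.456 = 18.246 s.
Integrating: C(t) = C_in + (C₀ − C_in) e^(−t/τ).
C(62.5) = 0.752 + (0.291 − 0.752)·e^(−62.5/18.246) = 0.752 + (-0.46100)·0.032534 = 0.73700 g/L.

0.737 g/L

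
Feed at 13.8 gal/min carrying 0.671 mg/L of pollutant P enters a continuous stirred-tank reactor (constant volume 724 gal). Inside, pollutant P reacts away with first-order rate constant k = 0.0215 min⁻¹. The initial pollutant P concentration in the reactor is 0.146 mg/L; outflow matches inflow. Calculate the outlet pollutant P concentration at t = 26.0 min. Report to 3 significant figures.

Species balance: V dC/dt = Q C_in − Q C − k V C.
dC/dt = (Q/V) C_in − (Q/V + k) C; effective rate a = Q/V + k = 0.019061 + 0.0215 = 0.040561 min⁻¹.
C_ss = Q C_in/(Q + kV) = 0.31532 mg/L; C(t) = C_ss + (C₀ − C_ss) e^(−a t).
C(26.0) = 0.31532 + (-0.16932)·e^(−0.040561·26.0) = 0.31532 + (-0.16932)·0.34834 = 0.25634 mg/L.

0.256 mg/L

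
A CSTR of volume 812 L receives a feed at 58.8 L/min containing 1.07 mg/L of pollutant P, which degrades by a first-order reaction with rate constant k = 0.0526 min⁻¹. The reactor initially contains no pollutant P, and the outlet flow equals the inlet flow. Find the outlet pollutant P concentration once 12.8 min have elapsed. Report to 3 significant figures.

V dC/dt = Q(C_in − C) − k V C.
dC/dt = (Q/V) C_in − (Q/V + k) C; effective rate a = Q/V + k = 0.072414 + 0.0526 = 0.12501 min⁻¹.
C_ss = Q C_in/(Q + kV) = 0.61979 mg/L; C(t) = C_ss + (C₀ − C_ss) e^(−a t).
C(12.8) = 0.61979 + (-0.61979)·e^(−0.12501·12.8) = 0.61979 + (-0.61979)·0.20186 = 0.49468 mg/L.

0.495 mg/L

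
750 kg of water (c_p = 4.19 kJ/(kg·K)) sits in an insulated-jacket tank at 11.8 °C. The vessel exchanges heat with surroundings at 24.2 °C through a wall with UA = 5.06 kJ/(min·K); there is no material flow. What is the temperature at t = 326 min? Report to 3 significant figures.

16.9 °C

Energy balance: M c_p dT/dt = −UA(T − T_amb).
dT/dt = (T_ss − T)/τ with T_ss = T_amb = 24.200 °C, τ = M c_p/UA = 750·4.19/5.06 = 621.05 min.
This is linear first-order; T(t) = T_ss + (T₀ − T_ss) e^(−t/τ).
T(326) = 24.200 + (-12.400)·0.59160 = 16.864 °C.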